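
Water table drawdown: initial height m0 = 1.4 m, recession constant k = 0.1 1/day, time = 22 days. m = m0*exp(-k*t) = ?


m = m0 * exp(-k*t)
m = 1.4 * exp(-0.1 * 22)
m = 1.4 * exp(-2.2000)

0.1551 m


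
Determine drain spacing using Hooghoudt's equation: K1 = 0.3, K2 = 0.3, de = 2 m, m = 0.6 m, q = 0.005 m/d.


S^2 = 8*K2*de*m/q + 4*K1*m^2/q
S^2 = 8*0.3*2*0.6/0.005 + 4*0.3*0.6^2/0.005
S = sqrt(662.4000)

25.7371 m


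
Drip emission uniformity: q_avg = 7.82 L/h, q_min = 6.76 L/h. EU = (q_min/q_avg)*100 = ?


EU = (q_min/q_avg)*100 = (6.76/7.82)*100 = 86.4450%

86.4450 %


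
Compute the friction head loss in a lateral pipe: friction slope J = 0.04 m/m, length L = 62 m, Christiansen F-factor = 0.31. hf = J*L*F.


hf = J * L * F = 0.04 * 62 * 0.31 = 0.7688 m

0.7688 m


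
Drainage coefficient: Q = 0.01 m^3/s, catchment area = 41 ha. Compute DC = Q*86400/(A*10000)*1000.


DC = Q * 86400 / (A * 10000) * 1000
DC = 0.01 * 86400 / (41 * 10000) * 1000
DC = 864000.0000 / 410000

2.1073 mm/day


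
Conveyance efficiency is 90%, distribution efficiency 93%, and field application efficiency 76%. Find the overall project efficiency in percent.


Ec = 0.9, Eb = 0.93, Ea = 0.76
E = 0.9 * 0.93 * 0.76 * 100 = 63.6120%

63.6120 %


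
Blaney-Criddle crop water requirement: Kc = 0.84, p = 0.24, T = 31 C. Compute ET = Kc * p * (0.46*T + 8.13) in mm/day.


ET = Kc * p * (0.46*T + 8.13)
ET = 0.84 * 0.24 * (0.46*31 + 8.13)
ET = 0.84 * 0.24 * 22.3900

4.5138 mm/day


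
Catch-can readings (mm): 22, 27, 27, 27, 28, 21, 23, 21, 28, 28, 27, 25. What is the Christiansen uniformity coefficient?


mean = 25.333333 mm
MAD = 2.444444 mm
CU = (1 - 2.444444/25.333333)*100

90.3509 %


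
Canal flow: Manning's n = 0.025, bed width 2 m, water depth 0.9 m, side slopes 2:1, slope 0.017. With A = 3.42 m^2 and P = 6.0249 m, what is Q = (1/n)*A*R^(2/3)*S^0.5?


R = A/P = 3.42/6.0249 = 0.567644
Q = (1/0.025) * 3.42 * 0.567644^(2/3) * 0.017^0.5

12.2282 m^3/s


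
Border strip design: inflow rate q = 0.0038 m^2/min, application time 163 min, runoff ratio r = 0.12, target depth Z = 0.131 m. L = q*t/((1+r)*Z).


L = q*t/((1+r)*Z)
L = 0.0038*163/((1+0.12)*0.131)
L = 0.6194/0.14672

4.2216 m


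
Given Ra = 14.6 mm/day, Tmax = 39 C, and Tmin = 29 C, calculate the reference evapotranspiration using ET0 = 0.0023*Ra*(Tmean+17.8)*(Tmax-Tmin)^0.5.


Tmean = (Tmax + Tmin)/2 = (39 + 29)/2 = 34.0
ET0 = 0.0023 * 14.6 * (34.0 + 17.8) * sqrt(39 - 29)
ET0 = 0.0023 * 14.6 * 51.8 * 3.162278

5.5006 mm/day


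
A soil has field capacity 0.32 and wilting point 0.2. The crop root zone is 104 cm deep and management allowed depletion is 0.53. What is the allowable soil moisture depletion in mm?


SMD = (FC - PWP) * d * MAD * 10
SMD = (0.32 - 0.2) * 104 * 0.53 * 10
SMD = 0.1200 * 104 * 0.53 * 10

66.1440 mm


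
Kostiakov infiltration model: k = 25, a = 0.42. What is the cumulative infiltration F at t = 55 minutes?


F = k * t^a = 25 * 55^0.42
F = 25 * 5.382107

134.5527 mm


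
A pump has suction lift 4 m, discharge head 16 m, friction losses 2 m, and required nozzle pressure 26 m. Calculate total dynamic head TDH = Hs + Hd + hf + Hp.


TDH = Hs + Hd + hf + Hp = 4 + 16 + 2 + 26 = 48

48 m


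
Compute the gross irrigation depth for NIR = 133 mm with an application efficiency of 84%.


Ea = 84% = 0.84
GID = NIR / Ea = 133 / 0.84 = 158.3333 mm

158.3333 mm


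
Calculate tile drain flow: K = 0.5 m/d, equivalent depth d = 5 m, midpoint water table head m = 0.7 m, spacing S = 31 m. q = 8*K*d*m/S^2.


q = 8*K*d*m/S^2
q = 8*0.5*5*0.7/31^2
q = 14.0000 / 961

0.0146 m/d


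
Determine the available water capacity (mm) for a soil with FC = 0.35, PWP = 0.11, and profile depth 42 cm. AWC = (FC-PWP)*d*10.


AWC = (FC - PWP) * d * 10
AWC = (0.35 - 0.11) * 42 * 10
AWC = 0.2400 * 42 * 10

100.8000 mm


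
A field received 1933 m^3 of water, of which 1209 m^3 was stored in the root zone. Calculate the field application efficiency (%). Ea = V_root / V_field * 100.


Ea = V_root / V_field * 100 = 1209 / 1933 * 100 = 62.5453%

62.5453 %


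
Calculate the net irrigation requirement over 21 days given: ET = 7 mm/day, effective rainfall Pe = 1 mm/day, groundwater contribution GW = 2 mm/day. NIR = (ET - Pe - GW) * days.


Daily deficit = ET - Pe - GW = 7 - 1 - 2 = 4 mm/day
NIR = 4 * 21 = 84 mm

84.0000 mm


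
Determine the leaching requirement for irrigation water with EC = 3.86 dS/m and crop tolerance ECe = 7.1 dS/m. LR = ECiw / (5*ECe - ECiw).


LR = ECiw / (5*ECe - ECiw)
LR = 3.86 / (5*7.1 - 3.86)
LR = 3.86 / 31.6400

0.1220


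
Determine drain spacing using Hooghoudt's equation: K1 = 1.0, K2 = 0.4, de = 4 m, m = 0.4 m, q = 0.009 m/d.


S^2 = 8*K2*de*m/q + 4*K1*m^2/q
S^2 = 8*0.4*4*0.4/0.009 + 4*1.0*0.4^2/0.009
S = sqrt(640.0000)

25.2982 m


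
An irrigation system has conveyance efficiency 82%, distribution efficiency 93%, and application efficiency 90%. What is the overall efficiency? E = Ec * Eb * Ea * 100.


Ec = 0.82, Eb = 0.93, Ea = 0.9
E = 0.82 * 0.93 * 0.9 * 100 = 68.6340%

68.6340 %


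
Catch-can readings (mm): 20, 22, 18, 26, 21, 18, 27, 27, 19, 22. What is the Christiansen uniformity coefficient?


mean = 22.000000 mm
MAD = 2.800000 mm
CU = (1 - 2.800000/22.000000)*100

87.2727 %


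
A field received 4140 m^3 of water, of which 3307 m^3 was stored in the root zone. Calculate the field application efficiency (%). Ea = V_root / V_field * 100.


Ea = V_root / V_field * 100 = 3307 / 4140 * 100 = 79.8792%

79.8792 %


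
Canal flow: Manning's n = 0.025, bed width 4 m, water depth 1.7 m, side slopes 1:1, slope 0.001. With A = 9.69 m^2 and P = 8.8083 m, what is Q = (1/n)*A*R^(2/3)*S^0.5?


R = A/P = 9.69/8.8083 = 1.100099
Q = (1/0.025) * 9.69 * 1.100099^(2/3) * 0.001^0.5

13.0619 m^3/s


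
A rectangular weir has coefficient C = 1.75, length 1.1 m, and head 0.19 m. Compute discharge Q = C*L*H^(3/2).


Q = C * L * H^(3/2) = 1.75 * 1.1 * 0.19^1.5 = 1.75 * 1.1 * 0.082819

0.1594 m^3/s


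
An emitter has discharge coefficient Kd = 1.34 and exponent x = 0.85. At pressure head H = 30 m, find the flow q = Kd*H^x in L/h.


q = Kd * H^x = 1.34 * 30^0.85 = 1.34 * 18.011632

24.1356 L/h


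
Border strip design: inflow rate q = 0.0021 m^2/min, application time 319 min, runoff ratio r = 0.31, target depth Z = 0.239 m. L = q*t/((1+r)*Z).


L = q*t/((1+r)*Z)
L = 0.0021*319/((1+0.31)*0.239)
L = 0.6699/0.31309

2.1396 m


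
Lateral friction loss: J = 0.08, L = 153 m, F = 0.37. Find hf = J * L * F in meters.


hf = J * L * F = 0.08 * 153 * 0.37 = 4.5288 m

4.5288 m


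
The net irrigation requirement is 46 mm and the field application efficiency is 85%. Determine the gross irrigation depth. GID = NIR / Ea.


Ea = 85% = 0.85
GID = NIR / Ea = 46 / 0.85 = 54.1176 mm

54.1176 mm


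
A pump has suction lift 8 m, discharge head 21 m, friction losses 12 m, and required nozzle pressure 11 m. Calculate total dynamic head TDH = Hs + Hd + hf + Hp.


TDH = Hs + Hd + hf + Hp = 8 + 21 + 12 + 11 = 52

52 m


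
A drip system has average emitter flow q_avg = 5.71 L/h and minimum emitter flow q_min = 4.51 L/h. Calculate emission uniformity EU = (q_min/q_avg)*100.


EU = (q_min/q_avg)*100 = (4.51/5.71)*100 = 78.9842%

78.9842 %


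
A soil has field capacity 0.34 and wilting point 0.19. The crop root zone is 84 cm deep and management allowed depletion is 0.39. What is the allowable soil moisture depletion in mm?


SMD = (FC - PWP) * d * MAD * 10
SMD = (0.34 - 0.19) * 84 * 0.39 * 10
SMD = 0.1500 * 84 * 0.39 * 10

49.1400 mm


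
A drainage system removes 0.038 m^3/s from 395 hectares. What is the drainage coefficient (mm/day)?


DC = Q * 86400 / (A * 10000) * 1000
DC = 0.038 * 86400 / (395 * 10000) * 1000
DC = 3283200.0000 / 3950000

0.8312 mm/day


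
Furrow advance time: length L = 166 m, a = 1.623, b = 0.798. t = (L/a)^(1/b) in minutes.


t = (L/a)^(1/b)
t = (166/1.623)^(1/0.798)
t = 102.279729^(1/0.798)

330.0147 min


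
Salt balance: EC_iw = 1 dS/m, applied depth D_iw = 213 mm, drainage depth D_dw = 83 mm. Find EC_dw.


EC_dw = EC_iw * D_iw / D_dw
EC_dw = 1 * 213 / 83
EC_dw = 213 / 83

2.5663 dS/m


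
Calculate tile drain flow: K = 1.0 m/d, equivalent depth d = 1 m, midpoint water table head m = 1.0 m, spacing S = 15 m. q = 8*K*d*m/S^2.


q = 8*K*d*m/S^2
q = 8*1.0*1*1.0/15^2
q = 8.0000 / 225

0.0356 m/d


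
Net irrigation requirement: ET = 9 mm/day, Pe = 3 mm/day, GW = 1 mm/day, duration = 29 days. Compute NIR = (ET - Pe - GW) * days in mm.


Daily deficit = ET - Pe - GW = 9 - 3 - 1 = 5 mm/day
NIR = 5 * 29 = 145 mm

145.0000 mm


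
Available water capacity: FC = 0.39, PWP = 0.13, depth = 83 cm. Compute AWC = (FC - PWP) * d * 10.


AWC = (FC - PWP) * d * 10
AWC = (0.39 - 0.13) * 83 * 10
AWC = 0.2600 * 83 * 10

215.8000 mm


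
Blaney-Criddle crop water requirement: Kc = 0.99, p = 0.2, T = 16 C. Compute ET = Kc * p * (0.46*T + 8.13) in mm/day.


ET = Kc * p * (0.46*T + 8.13)
ET = 0.99 * 0.2 * (0.46*16 + 8.13)
ET = 0.99 * 0.2 * 15.4900

3.0670 mm/day


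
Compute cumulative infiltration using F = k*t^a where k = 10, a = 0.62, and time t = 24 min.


F = k * t^a = 10 * 24^0.62
F = 10 * 7.173498

71.7350 mm


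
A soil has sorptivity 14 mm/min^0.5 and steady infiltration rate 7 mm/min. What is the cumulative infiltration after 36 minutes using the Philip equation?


F = S*sqrt(t) + A*t
F = 14*sqrt(36) + 7*36
F = 14*6.000000 + 252

336.0000 mm


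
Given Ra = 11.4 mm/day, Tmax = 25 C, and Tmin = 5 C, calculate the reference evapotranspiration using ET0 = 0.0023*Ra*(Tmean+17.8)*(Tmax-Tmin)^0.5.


Tmean = (Tmax + Tmin)/2 = (25 + 5)/2 = 15.0
ET0 = 0.0023 * 11.4 * (15.0 + 17.8) * sqrt(25 - 5)
ET0 = 0.0023 * 11.4 * 32.8 * 4.472136

3.8461 mm/day


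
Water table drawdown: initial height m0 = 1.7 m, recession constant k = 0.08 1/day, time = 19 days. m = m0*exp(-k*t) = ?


m = m0 * exp(-k*t)
m = 1.7 * exp(-0.08 * 19)
m = 1.7 * exp(-1.5200)

0.3718 m


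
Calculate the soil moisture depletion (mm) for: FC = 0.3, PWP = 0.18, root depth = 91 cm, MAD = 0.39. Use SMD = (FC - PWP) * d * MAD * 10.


SMD = (FC - PWP) * d * MAD * 10
SMD = (0.3 - 0.18) * 91 * 0.39 * 10
SMD = 0.1200 * 91 * 0.39 * 10

42.5880 mm


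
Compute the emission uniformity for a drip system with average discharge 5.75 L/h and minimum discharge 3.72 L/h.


EU = (q_min/q_avg)*100 = (3.72/5.75)*100 = 64.6957%

64.6957 %


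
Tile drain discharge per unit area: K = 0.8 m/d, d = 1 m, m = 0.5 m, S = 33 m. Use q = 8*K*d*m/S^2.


q = 8*K*d*m/S^2
q = 8*0.8*1*0.5/33^2
q = 3.2000 / 1089

0.0029 m/d


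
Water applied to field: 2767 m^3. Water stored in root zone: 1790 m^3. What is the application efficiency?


Ea = V_root / V_field * 100 = 1790 / 2767 * 100 = 64.6910%

64.6910 %


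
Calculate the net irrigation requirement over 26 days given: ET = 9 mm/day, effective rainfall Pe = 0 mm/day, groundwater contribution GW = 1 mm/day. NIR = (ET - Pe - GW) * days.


Daily deficit = ET - Pe - GW = 9 - 0 - 1 = 8 mm/day
NIR = 8 * 26 = 208 mm

208.0000 mm


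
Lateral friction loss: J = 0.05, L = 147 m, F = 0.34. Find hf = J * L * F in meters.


hf = J * L * F = 0.05 * 147 * 0.34 = 2.4990 m

2.4990 m


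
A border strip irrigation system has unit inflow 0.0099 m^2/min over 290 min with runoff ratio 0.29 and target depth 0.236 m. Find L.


L = q*t/((1+r)*Z)
L = 0.0099*290/((1+0.29)*0.236)
L = 2.871/0.30444

9.4304 m


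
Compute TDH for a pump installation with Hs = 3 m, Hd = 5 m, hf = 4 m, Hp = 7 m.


TDH = Hs + Hd + hf + Hp = 3 + 5 + 4 + 7 = 19

19 m


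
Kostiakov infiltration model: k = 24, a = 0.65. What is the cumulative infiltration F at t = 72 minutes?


F = k * t^a = 24 * 72^0.65
F = 24 * 16.116329

386.7919 mm


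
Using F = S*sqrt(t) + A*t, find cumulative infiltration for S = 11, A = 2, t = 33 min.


F = S*sqrt(t) + A*t
F = 11*sqrt(33) + 2*33
F = 11*5.744563 + 66

129.1902 mm


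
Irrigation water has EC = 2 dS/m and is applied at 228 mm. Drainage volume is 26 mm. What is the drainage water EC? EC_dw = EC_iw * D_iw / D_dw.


EC_dw = EC_iw * D_iw / D_dw
EC_dw = 2 * 228 / 26
EC_dw = 456 / 26

17.5385 dS/m


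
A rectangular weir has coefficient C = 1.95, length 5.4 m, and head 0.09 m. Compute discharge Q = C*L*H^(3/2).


Q = C * L * H^(3/2) = 1.95 * 5.4 * 0.09^1.5 = 1.95 * 5.4 * 0.027000

0.2843 m^3/s


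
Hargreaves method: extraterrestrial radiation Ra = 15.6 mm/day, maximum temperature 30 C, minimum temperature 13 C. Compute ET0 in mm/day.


Tmean = (Tmax + Tmin)/2 = (30 + 13)/2 = 21.5
ET0 = 0.0023 * 15.6 * (21.5 + 17.8) * sqrt(30 - 13)
ET0 = 0.0023 * 15.6 * 39.3 * 4.123106

5.8139 mm/day


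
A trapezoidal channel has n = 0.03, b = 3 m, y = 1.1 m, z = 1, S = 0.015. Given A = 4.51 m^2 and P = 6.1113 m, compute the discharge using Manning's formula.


R = A/P = 4.51/6.1113 = 0.737977
Q = (1/0.03) * 4.51 * 0.737977^(2/3) * 0.015^0.5

15.0359 m^3/s


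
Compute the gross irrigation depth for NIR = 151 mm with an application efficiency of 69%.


Ea = 69% = 0.69
GID = NIR / Ea = 151 / 0.69 = 218.8406 mm

218.8406 mm


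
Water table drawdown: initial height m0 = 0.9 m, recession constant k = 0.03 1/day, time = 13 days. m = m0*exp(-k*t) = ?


m = m0 * exp(-k*t)
m = 0.9 * exp(-0.03 * 13)
m = 0.9 * exp(-0.3900)

0.6094 m


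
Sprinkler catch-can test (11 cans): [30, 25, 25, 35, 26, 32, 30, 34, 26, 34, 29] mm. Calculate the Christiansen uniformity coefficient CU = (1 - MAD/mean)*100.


mean = 29.636364 mm
MAD = 3.123967 mm
CU = (1 - 3.123967/29.636364)*100

89.4590 %


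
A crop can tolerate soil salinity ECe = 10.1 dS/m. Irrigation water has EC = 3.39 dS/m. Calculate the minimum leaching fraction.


LR = ECiw / (5*ECe - ECiw)
LR = 3.39 / (5*10.1 - 3.39)
LR = 3.39 / 47.1100

0.0720


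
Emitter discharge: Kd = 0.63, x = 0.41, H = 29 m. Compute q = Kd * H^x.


q = Kd * H^x = 0.63 * 29^0.41 = 0.63 * 3.977253

2.5057 L/h


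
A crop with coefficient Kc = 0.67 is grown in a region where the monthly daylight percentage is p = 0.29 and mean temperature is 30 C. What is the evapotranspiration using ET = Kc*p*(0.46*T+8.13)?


ET = Kc * p * (0.46*T + 8.13)
ET = 0.67 * 0.29 * (0.46*30 + 8.13)
ET = 0.67 * 0.29 * 21.9300

4.2610 mm/day


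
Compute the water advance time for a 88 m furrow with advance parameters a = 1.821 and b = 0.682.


t = (L/a)^(1/b)
t = (88/1.821)^(1/0.682)
t = 48.325096^(1/0.682)

294.7552 min


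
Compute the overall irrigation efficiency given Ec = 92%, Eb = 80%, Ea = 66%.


Ec = 0.92, Eb = 0.8, Ea = 0.66
E = 0.92 * 0.8 * 0.66 * 100 = 48.5760%

48.5760 %


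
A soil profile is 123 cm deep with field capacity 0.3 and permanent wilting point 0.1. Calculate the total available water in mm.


AWC = (FC - PWP) * d * 10
AWC = (0.3 - 0.1) * 123 * 10
AWC = 0.2000 * 123 * 10

246.0000 mm


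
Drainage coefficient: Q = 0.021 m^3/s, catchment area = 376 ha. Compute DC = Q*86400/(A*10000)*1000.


DC = Q * 86400 / (A * 10000) * 1000
DC = 0.021 * 86400 / (376 * 10000) * 1000
DC = 1814400.0000 / 3760000

0.4826 mm/day


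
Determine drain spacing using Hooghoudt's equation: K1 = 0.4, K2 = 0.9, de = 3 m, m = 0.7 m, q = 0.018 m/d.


S^2 = 8*K2*de*m/q + 4*K1*m^2/q
S^2 = 8*0.9*3*0.7/0.018 + 4*0.4*0.7^2/0.018
S = sqrt(883.5556)

29.7247 m


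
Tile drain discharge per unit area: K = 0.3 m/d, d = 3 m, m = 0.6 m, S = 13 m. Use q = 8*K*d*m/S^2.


q = 8*K*d*m/S^2
q = 8*0.3*3*0.6/13^2
q = 4.3200 / 169

0.0256 m/d


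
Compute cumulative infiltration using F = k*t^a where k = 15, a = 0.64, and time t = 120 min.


F = k * t^a = 15 * 120^0.64
F = 15 * 21.412925

321.1939 mm


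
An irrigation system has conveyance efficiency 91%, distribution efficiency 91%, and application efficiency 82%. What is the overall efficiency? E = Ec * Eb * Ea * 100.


Ec = 0.91, Eb = 0.91, Ea = 0.82
E = 0.91 * 0.91 * 0.82 * 100 = 67.9042%

67.9042 %


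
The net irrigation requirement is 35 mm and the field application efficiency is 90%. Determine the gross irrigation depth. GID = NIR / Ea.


Ea = 90% = 0.9
GID = NIR / Ea = 35 / 0.9 = 38.8889 mm

38.8889 mm


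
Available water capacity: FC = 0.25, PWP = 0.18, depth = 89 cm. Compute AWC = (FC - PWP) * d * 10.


AWC = (FC - PWP) * d * 10
AWC = (0.25 - 0.18) * 89 * 10
AWC = 0.0700 * 89 * 10

62.3000 mm


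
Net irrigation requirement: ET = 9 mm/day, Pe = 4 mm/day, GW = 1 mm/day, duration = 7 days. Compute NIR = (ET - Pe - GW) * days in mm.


Daily deficit = ET - Pe - GW = 9 - 4 - 1 = 4 mm/day
NIR = 4 * 7 = 28 mm

28.0000 mm


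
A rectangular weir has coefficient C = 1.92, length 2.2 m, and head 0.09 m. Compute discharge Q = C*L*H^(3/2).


Q = C * L * H^(3/2) = 1.92 * 2.2 * 0.09^1.5 = 1.92 * 2.2 * 0.027000

0.1140 m^3/s


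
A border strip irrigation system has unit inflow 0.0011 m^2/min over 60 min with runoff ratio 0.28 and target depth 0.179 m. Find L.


L = q*t/((1+r)*Z)
L = 0.0011*60/((1+0.28)*0.179)
L = 0.066/0.22912

0.2881 m


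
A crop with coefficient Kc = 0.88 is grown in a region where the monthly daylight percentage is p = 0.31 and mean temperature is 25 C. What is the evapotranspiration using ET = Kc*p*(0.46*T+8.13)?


ET = Kc * p * (0.46*T + 8.13)
ET = 0.88 * 0.31 * (0.46*25 + 8.13)
ET = 0.88 * 0.31 * 19.6300

5.3551 mm/day


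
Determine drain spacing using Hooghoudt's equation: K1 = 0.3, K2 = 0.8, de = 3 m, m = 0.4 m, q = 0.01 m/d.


S^2 = 8*K2*de*m/q + 4*K1*m^2/q
S^2 = 8*0.8*3*0.4/0.01 + 4*0.3*0.4^2/0.01
S = sqrt(787.2000)

28.0571 m


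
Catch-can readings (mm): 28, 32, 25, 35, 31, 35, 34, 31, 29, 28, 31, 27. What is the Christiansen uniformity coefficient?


mean = 30.500000 mm
MAD = 2.583333 mm
CU = (1 - 2.583333/30.500000)*100

91.5301 %


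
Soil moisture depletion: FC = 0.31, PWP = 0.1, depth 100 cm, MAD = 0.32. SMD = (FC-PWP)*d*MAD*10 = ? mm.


SMD = (FC - PWP) * d * MAD * 10
SMD = (0.31 - 0.1) * 100 * 0.32 * 10
SMD = 0.2100 * 100 * 0.32 * 10

67.2000 mm


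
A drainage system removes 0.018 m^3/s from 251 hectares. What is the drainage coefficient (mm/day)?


DC = Q * 86400 / (A * 10000) * 1000
DC = 0.018 * 86400 / (251 * 10000) * 1000
DC = 1555200.0000 / 2510000

0.6196 mm/day


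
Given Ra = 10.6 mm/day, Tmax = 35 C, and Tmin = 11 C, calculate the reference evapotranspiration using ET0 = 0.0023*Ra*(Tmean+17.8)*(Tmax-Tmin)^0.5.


Tmean = (Tmax + Tmin)/2 = (35 + 11)/2 = 23.0
ET0 = 0.0023 * 10.6 * (23.0 + 17.8) * sqrt(35 - 11)
ET0 = 0.0023 * 10.6 * 40.8 * 4.898979

4.8730 mm/day


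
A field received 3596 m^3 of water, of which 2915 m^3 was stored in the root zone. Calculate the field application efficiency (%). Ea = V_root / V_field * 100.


Ea = V_root / V_field * 100 = 2915 / 3596 * 100 = 81.0623%

81.0623 %


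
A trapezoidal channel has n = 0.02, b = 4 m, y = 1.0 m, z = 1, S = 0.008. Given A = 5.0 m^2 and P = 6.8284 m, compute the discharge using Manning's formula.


R = A/P = 5.0/6.8284 = 0.732236
Q = (1/0.02) * 5.0 * 0.732236^(2/3) * 0.008^0.5

18.1657 m^3/s


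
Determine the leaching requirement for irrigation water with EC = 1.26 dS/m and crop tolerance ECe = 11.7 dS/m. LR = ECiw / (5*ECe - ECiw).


LR = ECiw / (5*ECe - ECiw)
LR = 1.26 / (5*11.7 - 1.26)
LR = 1.26 / 57.2400

0.0220


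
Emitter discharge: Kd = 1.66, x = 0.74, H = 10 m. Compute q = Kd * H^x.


q = Kd * H^x = 1.66 * 10^0.74 = 1.66 * 5.495409

9.1224 L/h


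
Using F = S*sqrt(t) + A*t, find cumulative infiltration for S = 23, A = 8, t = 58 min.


F = S*sqrt(t) + A*t
F = 23*sqrt(58) + 8*58
F = 23*7.615773 + 464

639.1628 mm


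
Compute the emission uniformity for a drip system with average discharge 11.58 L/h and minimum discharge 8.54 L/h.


EU = (q_min/q_avg)*100 = (8.54/11.58)*100 = 73.7478%

73.7478 %


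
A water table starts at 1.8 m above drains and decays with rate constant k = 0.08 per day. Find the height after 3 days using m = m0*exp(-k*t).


m = m0 * exp(-k*t)
m = 1.8 * exp(-0.08 * 3)
m = 1.8 * exp(-0.2400)

1.4159 m


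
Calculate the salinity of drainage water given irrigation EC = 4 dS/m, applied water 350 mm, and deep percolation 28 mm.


EC_dw = EC_iw * D_iw / D_dw
EC_dw = 4 * 350 / 28
EC_dw = 1400 / 28

50.0000 dS/m


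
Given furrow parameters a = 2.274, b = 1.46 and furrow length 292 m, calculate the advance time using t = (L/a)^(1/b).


t = (L/a)^(1/b)
t = (292/2.274)^(1/1.46)
t = 128.408091^(1/1.46)

27.8126 min


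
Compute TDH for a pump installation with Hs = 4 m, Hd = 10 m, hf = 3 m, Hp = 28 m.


TDH = Hs + Hd + hf + Hp = 4 + 10 + 3 + 28 = 45

45 m


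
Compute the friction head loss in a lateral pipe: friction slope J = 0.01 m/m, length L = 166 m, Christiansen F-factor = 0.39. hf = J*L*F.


hf = J * L * F = 0.01 * 166 * 0.39 = 0.6474 m

0.6474 m


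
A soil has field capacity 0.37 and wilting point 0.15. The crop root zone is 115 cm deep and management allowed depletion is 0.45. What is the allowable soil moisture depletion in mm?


SMD = (FC - PWP) * d * MAD * 10
SMD = (0.37 - 0.15) * 115 * 0.45 * 10
SMD = 0.2200 * 115 * 0.45 * 10

113.8500 mm


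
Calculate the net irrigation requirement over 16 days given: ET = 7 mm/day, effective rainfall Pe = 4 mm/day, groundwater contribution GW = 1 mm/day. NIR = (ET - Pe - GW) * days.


Daily deficit = ET - Pe - GW = 7 - 4 - 1 = 2 mm/day
NIR = 2 * 16 = 32 mm

32.0000 mm


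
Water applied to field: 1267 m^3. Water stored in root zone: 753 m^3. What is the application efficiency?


Ea = V_root / V_field * 100 = 753 / 1267 * 100 = 59.4317%

59.4317 %


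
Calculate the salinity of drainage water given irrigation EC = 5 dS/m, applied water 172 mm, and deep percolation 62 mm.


EC_dw = EC_iw * D_iw / D_dw
EC_dw = 5 * 172 / 62
EC_dw = 860 / 62

13.8710 dS/m


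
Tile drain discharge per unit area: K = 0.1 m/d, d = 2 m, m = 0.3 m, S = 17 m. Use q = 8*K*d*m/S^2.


q = 8*K*d*m/S^2
q = 8*0.1*2*0.3/17^2
q = 0.4800 / 289

0.0017 m/d


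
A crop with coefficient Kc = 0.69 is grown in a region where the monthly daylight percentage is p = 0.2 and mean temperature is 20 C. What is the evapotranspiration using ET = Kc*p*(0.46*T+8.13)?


ET = Kc * p * (0.46*T + 8.13)
ET = 0.69 * 0.2 * (0.46*20 + 8.13)
ET = 0.69 * 0.2 * 17.3300

2.3915 mm/day


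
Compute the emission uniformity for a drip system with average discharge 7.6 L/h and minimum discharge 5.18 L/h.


EU = (q_min/q_avg)*100 = (5.18/7.6)*100 = 68.1579%

68.1579 %


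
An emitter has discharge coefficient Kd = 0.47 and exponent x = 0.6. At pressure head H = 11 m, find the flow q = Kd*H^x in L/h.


q = Kd * H^x = 0.47 * 11^0.6 = 0.47 * 4.215369

1.9812 L/h


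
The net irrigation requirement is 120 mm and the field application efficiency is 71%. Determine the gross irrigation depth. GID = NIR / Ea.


Ea = 71% = 0.71
GID = NIR / Ea = 120 / 0.71 = 169.0141 mm

169.0141 mm


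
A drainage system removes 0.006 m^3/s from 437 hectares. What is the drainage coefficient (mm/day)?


DC = Q * 86400 / (A * 10000) * 1000
DC = 0.006 * 86400 / (437 * 10000) * 1000
DC = 518400.0000 / 4370000

0.1186 mm/day


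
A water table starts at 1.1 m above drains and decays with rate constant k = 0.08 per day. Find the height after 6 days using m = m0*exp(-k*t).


m = m0 * exp(-k*t)
m = 1.1 * exp(-0.08 * 6)
m = 1.1 * exp(-0.4800)

0.6807 m


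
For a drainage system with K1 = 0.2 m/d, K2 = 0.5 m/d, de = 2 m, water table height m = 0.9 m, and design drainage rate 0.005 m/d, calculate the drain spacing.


S^2 = 8*K2*de*m/q + 4*K1*m^2/q
S^2 = 8*0.5*2*0.9/0.005 + 4*0.2*0.9^2/0.005
S = sqrt(1569.6000)

39.6182 m


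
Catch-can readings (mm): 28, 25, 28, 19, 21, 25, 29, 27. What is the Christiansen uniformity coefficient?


mean = 25.250000 mm
MAD = 2.750000 mm
CU = (1 - 2.750000/25.250000)*100

89.1089 %


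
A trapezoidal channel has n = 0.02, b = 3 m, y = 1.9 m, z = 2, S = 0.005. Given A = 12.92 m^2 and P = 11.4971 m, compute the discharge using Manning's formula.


R = A/P = 12.92/11.4971 = 1.123762
Q = (1/0.02) * 12.92 * 1.123762^(2/3) * 0.005^0.5

49.3742 m^3/s


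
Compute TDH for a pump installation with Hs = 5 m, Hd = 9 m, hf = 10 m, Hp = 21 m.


TDH = Hs + Hd + hf + Hp = 5 + 9 + 10 + 21 = 45

45 m


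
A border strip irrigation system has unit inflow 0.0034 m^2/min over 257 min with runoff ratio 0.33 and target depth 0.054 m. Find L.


L = q*t/((1+r)*Z)
L = 0.0034*257/((1+0.33)*0.054)
L = 0.8738/0.07182

12.1665 m


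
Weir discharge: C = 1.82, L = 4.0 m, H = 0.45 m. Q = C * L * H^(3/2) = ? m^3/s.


Q = C * L * H^(3/2) = 1.82 * 4.0 * 0.45^1.5 = 1.82 * 4.0 * 0.301869

2.1976 m^3/s


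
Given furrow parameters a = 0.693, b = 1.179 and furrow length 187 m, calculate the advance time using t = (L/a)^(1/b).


t = (L/a)^(1/b)
t = (187/0.693)^(1/1.179)
t = 269.841270^(1/1.179)

115.3477 min


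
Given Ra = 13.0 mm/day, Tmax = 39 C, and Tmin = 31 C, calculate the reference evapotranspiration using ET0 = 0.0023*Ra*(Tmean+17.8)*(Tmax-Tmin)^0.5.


Tmean = (Tmax + Tmin)/2 = (39 + 31)/2 = 35.0
ET0 = 0.0023 * 13.0 * (35.0 + 17.8) * sqrt(39 - 31)
ET0 = 0.0023 * 13.0 * 52.8 * 2.828427

4.4653 mm/day


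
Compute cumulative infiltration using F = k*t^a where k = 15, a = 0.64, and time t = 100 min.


F = k * t^a = 15 * 100^0.64
F = 15 * 19.054607

285.8191 mm


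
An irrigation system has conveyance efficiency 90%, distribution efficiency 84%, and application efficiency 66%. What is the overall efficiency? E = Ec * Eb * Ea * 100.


Ec = 0.9, Eb = 0.84, Ea = 0.66
E = 0.9 * 0.84 * 0.66 * 100 = 49.8960%

49.8960 %


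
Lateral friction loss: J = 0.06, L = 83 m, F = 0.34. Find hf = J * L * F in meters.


hf = J * L * F = 0.06 * 83 * 0.34 = 1.6932 m

1.6932 m


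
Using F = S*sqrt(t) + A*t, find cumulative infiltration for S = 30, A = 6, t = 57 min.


F = S*sqrt(t) + A*t
F = 30*sqrt(57) + 6*57
F = 30*7.549834 + 342

568.4950 mm


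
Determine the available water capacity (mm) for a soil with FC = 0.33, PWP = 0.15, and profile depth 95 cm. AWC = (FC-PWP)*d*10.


AWC = (FC - PWP) * d * 10
AWC = (0.33 - 0.15) * 95 * 10
AWC = 0.1800 * 95 * 10

171.0000 mm


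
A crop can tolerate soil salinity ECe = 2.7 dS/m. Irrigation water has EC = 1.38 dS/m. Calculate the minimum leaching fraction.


LR = ECiw / (5*ECe - ECiw)
LR = 1.38 / (5*2.7 - 1.38)
LR = 1.38 / 12.1200

0.1139


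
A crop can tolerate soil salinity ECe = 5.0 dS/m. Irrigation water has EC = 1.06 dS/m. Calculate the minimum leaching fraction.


LR = ECiw / (5*ECe - ECiw)
LR = 1.06 / (5*5.0 - 1.06)
LR = 1.06 / 23.9400

0.0443


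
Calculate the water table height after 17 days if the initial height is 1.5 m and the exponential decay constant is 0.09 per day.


m = m0 * exp(-k*t)
m = 1.5 * exp(-0.09 * 17)
m = 1.5 * exp(-1.5300)

0.3248 m


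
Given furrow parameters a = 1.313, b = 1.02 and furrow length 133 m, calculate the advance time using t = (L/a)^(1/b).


t = (L/a)^(1/b)
t = (133/1.313)^(1/1.02)
t = 101.294745^(1/1.02)

92.5256 min


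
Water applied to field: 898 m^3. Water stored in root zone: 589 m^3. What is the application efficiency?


Ea = V_root / V_field * 100 = 589 / 898 * 100 = 65.5902%

65.5902 %


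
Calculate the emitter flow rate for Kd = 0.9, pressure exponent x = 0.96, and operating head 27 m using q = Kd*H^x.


q = Kd * H^x = 0.9 * 27^0.96 = 0.9 * 23.665147

21.2986 L/h


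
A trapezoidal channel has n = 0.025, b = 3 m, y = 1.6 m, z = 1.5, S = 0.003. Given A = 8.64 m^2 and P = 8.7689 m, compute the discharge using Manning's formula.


R = A/P = 8.64/8.7689 = 0.985300
Q = (1/0.025) * 8.64 * 0.985300^(2/3) * 0.003^0.5

18.7433 m^3/s


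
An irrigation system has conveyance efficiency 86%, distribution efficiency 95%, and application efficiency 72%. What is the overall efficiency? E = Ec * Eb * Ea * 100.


Ec = 0.86, Eb = 0.95, Ea = 0.72
E = 0.86 * 0.95 * 0.72 * 100 = 58.8240%

58.8240 %


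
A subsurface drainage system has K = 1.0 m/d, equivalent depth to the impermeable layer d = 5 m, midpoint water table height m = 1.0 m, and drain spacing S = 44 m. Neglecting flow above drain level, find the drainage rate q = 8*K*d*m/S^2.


q = 8*K*d*m/S^2
q = 8*1.0*5*1.0/44^2
q = 40.0000 / 1936

0.0207 m/d


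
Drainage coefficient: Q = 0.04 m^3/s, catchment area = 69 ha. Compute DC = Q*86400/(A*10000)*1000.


DC = Q * 86400 / (A * 10000) * 1000
DC = 0.04 * 86400 / (69 * 10000) * 1000
DC = 3456000.0000 / 690000

5.0087 mm/day


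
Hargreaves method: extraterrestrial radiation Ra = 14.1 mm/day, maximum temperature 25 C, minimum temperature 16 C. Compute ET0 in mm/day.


Tmean = (Tmax + Tmin)/2 = (25 + 16)/2 = 20.5
ET0 = 0.0023 * 14.1 * (20.5 + 17.8) * sqrt(25 - 16)
ET0 = 0.0023 * 14.1 * 38.3 * 3.000000

3.7262 mm/day


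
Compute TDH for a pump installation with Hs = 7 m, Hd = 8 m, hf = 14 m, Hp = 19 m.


TDH = Hs + Hd + hf + Hp = 7 + 8 + 14 + 19 = 48

48 m


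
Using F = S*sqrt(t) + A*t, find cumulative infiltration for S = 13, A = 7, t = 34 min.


F = S*sqrt(t) + A*t
F = 13*sqrt(34) + 7*34
F = 13*5.830952 + 238

313.8024 mm


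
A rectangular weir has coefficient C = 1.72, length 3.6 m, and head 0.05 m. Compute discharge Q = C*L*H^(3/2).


Q = C * L * H^(3/2) = 1.72 * 3.6 * 0.05^1.5 = 1.72 * 3.6 * 0.011180

0.0692 m^3/s


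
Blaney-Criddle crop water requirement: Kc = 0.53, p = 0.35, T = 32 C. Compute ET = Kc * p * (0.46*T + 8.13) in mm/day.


ET = Kc * p * (0.46*T + 8.13)
ET = 0.53 * 0.35 * (0.46*32 + 8.13)
ET = 0.53 * 0.35 * 22.8500

4.2387 mm/day


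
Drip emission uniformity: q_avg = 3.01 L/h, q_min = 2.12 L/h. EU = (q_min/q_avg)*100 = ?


EU = (q_min/q_avg)*100 = (2.12/3.01)*100 = 70.4319%

70.4319 %


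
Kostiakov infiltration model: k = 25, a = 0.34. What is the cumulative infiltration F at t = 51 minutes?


F = k * t^a = 25 * 51^0.34
F = 25 * 3.806921

95.1730 mm


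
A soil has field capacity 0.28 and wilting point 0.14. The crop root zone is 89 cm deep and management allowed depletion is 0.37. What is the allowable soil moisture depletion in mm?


SMD = (FC - PWP) * d * MAD * 10
SMD = (0.28 - 0.14) * 89 * 0.37 * 10
SMD = 0.1400 * 89 * 0.37 * 10

46.1020 mm


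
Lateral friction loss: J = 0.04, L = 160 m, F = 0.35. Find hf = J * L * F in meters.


hf = J * L * F = 0.04 * 160 * 0.35 = 2.2400 m

2.2400 m


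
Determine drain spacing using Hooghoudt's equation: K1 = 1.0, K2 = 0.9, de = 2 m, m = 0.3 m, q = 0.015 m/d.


S^2 = 8*K2*de*m/q + 4*K1*m^2/q
S^2 = 8*0.9*2*0.3/0.015 + 4*1.0*0.3^2/0.015
S = sqrt(312.0000)

17.6635 m


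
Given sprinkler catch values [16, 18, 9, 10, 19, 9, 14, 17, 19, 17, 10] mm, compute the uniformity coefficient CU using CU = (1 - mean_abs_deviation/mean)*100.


mean = 14.363636 mm
MAD = 3.603306 mm
CU = (1 - 3.603306/14.363636)*100

74.9137 %


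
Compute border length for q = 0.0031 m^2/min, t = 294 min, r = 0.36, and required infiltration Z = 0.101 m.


L = q*t/((1+r)*Z)
L = 0.0031*294/((1+0.36)*0.101)
L = 0.9114/0.13736

6.6351 m


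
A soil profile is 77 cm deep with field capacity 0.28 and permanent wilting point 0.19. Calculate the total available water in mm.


AWC = (FC - PWP) * d * 10
AWC = (0.28 - 0.19) * 77 * 10
AWC = 0.0900 * 77 * 10

69.3000 mm


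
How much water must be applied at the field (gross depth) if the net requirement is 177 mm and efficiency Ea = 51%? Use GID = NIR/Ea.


Ea = 51% = 0.51
GID = NIR / Ea = 177 / 0.51 = 347.0588 mm

347.0588 mm


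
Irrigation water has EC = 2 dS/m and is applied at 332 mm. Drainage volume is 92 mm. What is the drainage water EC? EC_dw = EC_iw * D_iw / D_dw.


EC_dw = EC_iw * D_iw / D_dw
EC_dw = 2 * 332 / 92
EC_dw = 664 / 92

7.2174 dS/m


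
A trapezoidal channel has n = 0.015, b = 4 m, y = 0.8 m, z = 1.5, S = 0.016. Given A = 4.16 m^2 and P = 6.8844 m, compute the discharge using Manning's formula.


R = A/P = 4.16/6.8844 = 0.604265
Q = (1/0.015) * 4.16 * 0.604265^(2/3) * 0.016^0.5

25.0734 m^3/s


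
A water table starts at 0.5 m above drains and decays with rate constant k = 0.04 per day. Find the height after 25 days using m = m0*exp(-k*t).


m = m0 * exp(-k*t)
m = 0.5 * exp(-0.04 * 25)
m = 0.5 * exp(-1.0000)

0.1839 m


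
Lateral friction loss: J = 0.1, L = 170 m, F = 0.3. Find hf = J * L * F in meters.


hf = J * L * F = 0.1 * 170 * 0.3 = 5.1000 m

5.1000 m


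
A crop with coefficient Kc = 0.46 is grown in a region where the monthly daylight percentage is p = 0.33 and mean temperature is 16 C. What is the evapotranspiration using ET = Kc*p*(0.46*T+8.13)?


ET = Kc * p * (0.46*T + 8.13)
ET = 0.46 * 0.33 * (0.46*16 + 8.13)
ET = 0.46 * 0.33 * 15.4900

2.3514 mm/day


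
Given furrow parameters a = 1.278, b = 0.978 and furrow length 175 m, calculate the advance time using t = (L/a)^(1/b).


t = (L/a)^(1/b)
t = (175/1.278)^(1/0.978)
t = 136.932707^(1/0.978)

152.9564 min


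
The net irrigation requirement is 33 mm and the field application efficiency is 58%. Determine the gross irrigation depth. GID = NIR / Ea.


Ea = 58% = 0.58
GID = NIR / Ea = 33 / 0.58 = 56.8966 mm

56.8966 mm


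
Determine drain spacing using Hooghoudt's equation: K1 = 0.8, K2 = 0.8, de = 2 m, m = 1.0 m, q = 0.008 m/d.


S^2 = 8*K2*de*m/q + 4*K1*m^2/q
S^2 = 8*0.8*2*1.0/0.008 + 4*0.8*1.0^2/0.008
S = sqrt(2000.0000)

44.7214 m


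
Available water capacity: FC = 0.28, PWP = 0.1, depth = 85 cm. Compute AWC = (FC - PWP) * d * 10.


AWC = (FC - PWP) * d * 10
AWC = (0.28 - 0.1) * 85 * 10
AWC = 0.1800 * 85 * 10

153.0000 mm


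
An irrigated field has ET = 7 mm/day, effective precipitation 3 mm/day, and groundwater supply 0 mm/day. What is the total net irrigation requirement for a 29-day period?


Daily deficit = ET - Pe - GW = 7 - 3 - 0 = 4 mm/day
NIR = 4 * 29 = 116 mm

116.0000 mm


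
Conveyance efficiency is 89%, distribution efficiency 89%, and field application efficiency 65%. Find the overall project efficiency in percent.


Ec = 0.89, Eb = 0.89, Ea = 0.65
E = 0.89 * 0.89 * 0.65 * 100 = 51.4865%

51.4865 %


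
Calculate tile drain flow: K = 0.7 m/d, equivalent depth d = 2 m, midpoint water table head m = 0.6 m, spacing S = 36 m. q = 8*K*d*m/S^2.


q = 8*K*d*m/S^2
q = 8*0.7*2*0.6/36^2
q = 6.7200 / 1296

0.0052 m/d


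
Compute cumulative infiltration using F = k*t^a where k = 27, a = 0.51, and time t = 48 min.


F = k * t^a = 27 * 48^0.51
F = 27 * 7.201667

194.4450 mm


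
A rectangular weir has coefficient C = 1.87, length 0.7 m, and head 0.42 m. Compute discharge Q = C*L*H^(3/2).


Q = C * L * H^(3/2) = 1.87 * 0.7 * 0.42^1.5 = 1.87 * 0.7 * 0.272191

0.3563 m^3/s


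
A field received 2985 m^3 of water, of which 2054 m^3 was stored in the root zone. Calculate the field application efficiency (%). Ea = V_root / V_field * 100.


Ea = V_root / V_field * 100 = 2054 / 2985 * 100 = 68.8107%

68.8107 %


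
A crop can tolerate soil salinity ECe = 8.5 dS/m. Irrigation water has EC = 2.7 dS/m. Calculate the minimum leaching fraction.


LR = ECiw / (5*ECe - ECiw)
LR = 2.7 / (5*8.5 - 2.7)
LR = 2.7 / 39.8000

0.0678


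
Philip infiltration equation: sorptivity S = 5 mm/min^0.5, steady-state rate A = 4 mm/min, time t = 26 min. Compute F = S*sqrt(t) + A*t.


F = S*sqrt(t) + A*t
F = 5*sqrt(26) + 4*26
F = 5*5.099020 + 104

129.4951 mm


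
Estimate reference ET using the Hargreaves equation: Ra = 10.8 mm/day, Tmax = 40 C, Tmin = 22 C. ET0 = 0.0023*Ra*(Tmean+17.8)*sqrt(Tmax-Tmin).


Tmean = (Tmax + Tmin)/2 = (40 + 22)/2 = 31.0
ET0 = 0.0023 * 10.8 * (31.0 + 17.8) * sqrt(40 - 22)
ET0 = 0.0023 * 10.8 * 48.8 * 4.242641

5.1429 mm/day


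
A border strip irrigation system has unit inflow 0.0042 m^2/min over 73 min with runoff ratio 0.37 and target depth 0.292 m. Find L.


L = q*t/((1+r)*Z)
L = 0.0042*73/((1+0.37)*0.292)
L = 0.3066/0.40004

0.7664 m


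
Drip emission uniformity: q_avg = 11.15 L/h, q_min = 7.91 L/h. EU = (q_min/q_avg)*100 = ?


EU = (q_min/q_avg)*100 = (7.91/11.15)*100 = 70.9417%

70.9417 %


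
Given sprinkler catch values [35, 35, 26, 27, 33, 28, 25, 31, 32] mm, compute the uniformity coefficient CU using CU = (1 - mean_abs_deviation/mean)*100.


mean = 30.222222 mm
MAD = 3.308642 mm
CU = (1 - 3.308642/30.222222)*100

89.0523 %


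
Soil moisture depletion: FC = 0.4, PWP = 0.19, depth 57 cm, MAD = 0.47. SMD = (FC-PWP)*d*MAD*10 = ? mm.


SMD = (FC - PWP) * d * MAD * 10
SMD = (0.4 - 0.19) * 57 * 0.47 * 10
SMD = 0.2100 * 57 * 0.47 * 10

56.2590 mm


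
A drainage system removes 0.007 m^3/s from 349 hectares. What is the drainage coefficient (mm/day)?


DC = Q * 86400 / (A * 10000) * 1000
DC = 0.007 * 86400 / (349 * 10000) * 1000
DC = 604800.0000 / 3490000

0.1733 mm/day


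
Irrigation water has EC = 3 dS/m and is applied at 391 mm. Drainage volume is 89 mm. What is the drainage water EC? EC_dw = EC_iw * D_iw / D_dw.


EC_dw = EC_iw * D_iw / D_dw
EC_dw = 3 * 391 / 89
EC_dw = 1173 / 89

13.1798 dS/m


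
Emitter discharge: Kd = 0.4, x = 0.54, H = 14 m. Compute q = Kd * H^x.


q = Kd * H^x = 0.4 * 14^0.54 = 0.4 * 4.158236

1.6633 L/h


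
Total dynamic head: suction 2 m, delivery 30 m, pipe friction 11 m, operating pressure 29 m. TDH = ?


TDH = Hs + Hd + hf + Hp = 2 + 30 + 11 + 29 = 72

72 m


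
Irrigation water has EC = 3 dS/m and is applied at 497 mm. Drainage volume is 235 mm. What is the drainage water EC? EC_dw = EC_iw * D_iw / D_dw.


EC_dw = EC_iw * D_iw / D_dw
EC_dw = 3 * 497 / 235
EC_dw = 1491 / 235

6.3447 dS/m


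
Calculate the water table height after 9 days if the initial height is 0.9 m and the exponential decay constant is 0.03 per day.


m = m0 * exp(-k*t)
m = 0.9 * exp(-0.03 * 9)
m = 0.9 * exp(-0.2700)

0.6870 m


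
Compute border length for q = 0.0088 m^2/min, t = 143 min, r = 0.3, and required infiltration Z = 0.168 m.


L = q*t/((1+r)*Z)
L = 0.0088*143/((1+0.3)*0.168)
L = 1.2584/0.2184

5.7619 m


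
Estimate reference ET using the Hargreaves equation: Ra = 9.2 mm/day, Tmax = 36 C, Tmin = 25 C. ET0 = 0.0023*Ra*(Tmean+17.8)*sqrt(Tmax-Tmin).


Tmean = (Tmax + Tmin)/2 = (36 + 25)/2 = 30.5
ET0 = 0.0023 * 9.2 * (30.5 + 17.8) * sqrt(36 - 25)
ET0 = 0.0023 * 9.2 * 48.3 * 3.316625

3.3897 mm/day


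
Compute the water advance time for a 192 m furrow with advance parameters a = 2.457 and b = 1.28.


t = (L/a)^(1/b)
t = (192/2.457)^(1/1.28)
t = 78.144078^(1/1.28)

30.1179 min


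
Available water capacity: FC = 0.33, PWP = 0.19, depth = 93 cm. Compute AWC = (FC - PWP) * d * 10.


AWC = (FC - PWP) * d * 10
AWC = (0.33 - 0.19) * 93 * 10
AWC = 0.1400 * 93 * 10

130.2000 mm


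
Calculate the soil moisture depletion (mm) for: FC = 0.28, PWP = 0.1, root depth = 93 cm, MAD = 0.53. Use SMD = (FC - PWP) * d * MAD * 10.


SMD = (FC - PWP) * d * MAD * 10
SMD = (0.28 - 0.1) * 93 * 0.53 * 10
SMD = 0.1800 * 93 * 0.53 * 10

88.7220 mm


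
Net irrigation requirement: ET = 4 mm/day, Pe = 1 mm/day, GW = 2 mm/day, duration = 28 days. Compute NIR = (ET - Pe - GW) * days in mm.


Daily deficit = ET - Pe - GW = 4 - 1 - 2 = 1 mm/day
NIR = 1 * 28 = 28 mm

28.0000 mm


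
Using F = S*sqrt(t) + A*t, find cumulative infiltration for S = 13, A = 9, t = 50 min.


F = S*sqrt(t) + A*t
F = 13*sqrt(50) + 9*50
F = 13*7.071068 + 450

541.9239 mm


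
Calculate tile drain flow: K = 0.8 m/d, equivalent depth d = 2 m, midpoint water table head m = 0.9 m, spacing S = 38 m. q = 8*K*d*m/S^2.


q = 8*K*d*m/S^2
q = 8*0.8*2*0.9/38^2
q = 11.5200 / 1444

0.0080 m/d
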